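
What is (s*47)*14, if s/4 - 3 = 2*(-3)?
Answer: -7896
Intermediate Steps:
s = -12 (s = 12 + 4*(2*(-3)) = 12 + 4*(-6) = 12 - 24 = -12)
(s*47)*14 = -12*47*14 = -564*14 = -7896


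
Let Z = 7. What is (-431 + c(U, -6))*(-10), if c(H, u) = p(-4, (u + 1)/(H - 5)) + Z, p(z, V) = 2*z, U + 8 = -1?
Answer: 4320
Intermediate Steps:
U = -9 (U = -8 - 1 = -9)
c(H, u) = -1 (c(H, u) = 2*(-4) + 7 = -8 + 7 = -1)
(-431 + c(U, -6))*(-10) = (-431 - 1)*(-10) = -432*(-10) = 4320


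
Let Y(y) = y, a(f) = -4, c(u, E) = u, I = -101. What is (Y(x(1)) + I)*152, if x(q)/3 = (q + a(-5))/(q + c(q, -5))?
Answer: -16036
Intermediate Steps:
x(q) = 3*(-4 + q)/(2*q) (x(q) = 3*((q - 4)/(q + q)) = 3*((-4 + q)/((2*q))) = 3*((-4 + q)*(1/(2*q))) = 3*((-4 + q)/(2*q)) = 3*(-4 + q)/(2*q))
(Y(x(1)) + I)*152 = ((3/2 - 6/1) - 101)*152 = ((3/2 - 6*1) - 101)*152 = ((3/2 - 6) - 101)*152 = (-9/2 - 101)*152 = -211/2*152 = -16036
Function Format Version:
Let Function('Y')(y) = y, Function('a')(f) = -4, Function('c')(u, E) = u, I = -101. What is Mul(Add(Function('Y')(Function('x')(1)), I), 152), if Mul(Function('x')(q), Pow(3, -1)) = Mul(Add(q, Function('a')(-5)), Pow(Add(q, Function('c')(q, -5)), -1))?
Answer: -16036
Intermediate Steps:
Function('x')(q) = Mul(Rational(3, 2), Pow(q, -1), Add(-4, q)) (Function('x')(q) = Mul(3, Mul(Add(q, -4), Pow(Add(q, q), -1))) = Mul(3, Mul(Add(-4, q), Pow(Mul(2, q), -1))) = Mul(3, Mul(Add(-4, q), Mul(Rational(1, 2), Pow(q, -1)))) = Mul(3, Mul(Rational(1, 2), Pow(q, -1), Add(-4, q))) = Mul(Rational(3, 2), Pow(q, -1), Add(-4, q)))
Mul(Add(Function('Y')(Function('x')(1)), I), 152) = Mul(Add(Add(Rational(3, 2), Mul(-6, Pow(1, -1))), -101), 152) = Mul(Add(Add(Rational(3, 2), Mul(-6, 1)), -101), 152) = Mul(Add(Add(Rational(3, 2), -6), -101), 152) = Mul(Add(Rational(-9, 2), -101), 152) = Mul(Rational(-211, 2), 152) = -16036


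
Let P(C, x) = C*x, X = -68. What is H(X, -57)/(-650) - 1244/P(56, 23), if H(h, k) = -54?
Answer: -92381/104650 ≈ -0.88276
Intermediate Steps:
H(X, -57)/(-650) - 1244/P(56, 23) = -54/(-650) - 1244/(56*23) = -54*(-1/650) - 1244/1288 = 27/325 - 1244*1/1288 = 27/325 - 311/322 = -92381/104650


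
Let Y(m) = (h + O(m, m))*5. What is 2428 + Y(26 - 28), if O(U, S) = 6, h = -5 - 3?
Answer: 2418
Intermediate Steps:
h = -8
Y(m) = -10 (Y(m) = (-8 + 6)*5 = -2*5 = -10)
2428 + Y(26 - 28) = 2428 - 10 = 2418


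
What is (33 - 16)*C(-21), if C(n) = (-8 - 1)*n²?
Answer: -67473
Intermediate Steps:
C(n) = -9*n²
(33 - 16)*C(-21) = (33 - 16)*(-9*(-21)²) = 17*(-9*441) = 17*(-3969) = -67473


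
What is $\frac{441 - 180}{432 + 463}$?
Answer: $\frac{261}{895} \approx 0.29162$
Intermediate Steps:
$\frac{441 - 180}{432 + 463} = \frac{261}{895}$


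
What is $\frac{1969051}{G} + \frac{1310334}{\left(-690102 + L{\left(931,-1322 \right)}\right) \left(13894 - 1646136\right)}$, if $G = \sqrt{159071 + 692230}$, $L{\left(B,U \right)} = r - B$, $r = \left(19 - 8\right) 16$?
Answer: $\frac{655167}{563822905697} + \frac{1969051 \sqrt{94589}}{283767} \approx 2134.1$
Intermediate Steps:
$r = 176$ ($r = 11 \cdot 16 = 176$)
$L{\left(B,U \right)} = 176 - B$
$G = 3 \sqrt{94589}$ ($G = \sqrt{851301} = 3 \sqrt{94589} \approx 922.66$)
$\frac{1969051}{G} + \frac{1310334}{\left(-690102 + L{\left(931,-1322 \right)}\right) \left(13894 - 1646136\right)} = \frac{1969051}{3 \sqrt{94589}} + \frac{1310334}{\left(-690102 + \left(176 - 931\right)\right) \left(13894 - 1646136\right)} = 1969051 \frac{\sqrt{94589}}{283767} + \frac{1310334}{\left(-690102 + \left(176 - 931\right)\right) \left(-1632242\right)} = \frac{1969051 \sqrt{94589}}{283767} + \frac{1310334}{\left(-690102 - 755\right) \left(-1632242\right)} = \frac{1969051 \sqrt{94589}}{283767} + \frac{1310334}{\left(-690857\right) \left(-1632242\right)} = \frac{1969051 \sqrt{94589}}{283767} + \frac{1310334}{1127645811394} = \frac{1969051 \sqrt{94589}}{283767} + 1310334 \cdot \frac{1}{1127645811394} = \frac{1969051 \sqrt{94589}}{283767} + \frac{655167}{563822905697} = \frac{655167}{563822905697} + \frac{1969051 \sqrt{94589}}{283767}$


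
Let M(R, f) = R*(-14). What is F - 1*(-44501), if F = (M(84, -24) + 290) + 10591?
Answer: 54206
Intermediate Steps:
M(R, f) = -14*R
F = 9705 (F = (-14*84 + 290) + 10591 = (-1176 + 290) + 10591 = -886 + 10591 = 9705)
F - 1*(-44501) = 9705 - 1*(-44501) = 9705 + 44501 = 54206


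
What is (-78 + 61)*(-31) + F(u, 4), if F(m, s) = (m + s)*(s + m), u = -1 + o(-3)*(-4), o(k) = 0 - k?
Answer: 608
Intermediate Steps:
o(k) = -k
u = -13 (u = -1 - 1*(-3)*(-4) = -1 + 3*(-4) = -1 - 12 = -13)
F(m, s) = (m + s)**2 (F(m, s) = (m + s)*(m + s) = (m + s)**2)
(-78 + 61)*(-31) + F(u, 4) = (-78 + 61)*(-31) + (-13 + 4)**2 = -17*(-31) + (-9)**2 = 527 + 81 = 608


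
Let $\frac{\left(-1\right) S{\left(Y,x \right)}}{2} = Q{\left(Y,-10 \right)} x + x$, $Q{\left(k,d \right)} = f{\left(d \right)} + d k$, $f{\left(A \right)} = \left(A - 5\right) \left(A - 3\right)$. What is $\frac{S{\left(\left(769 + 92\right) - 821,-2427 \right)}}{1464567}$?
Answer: $- \frac{19416}{28717} \approx -0.67612$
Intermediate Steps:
$f{\left(A \right)} = \left(-5 + A\right) \left(-3 + A\right)$
$Q{\left(k,d \right)} = 15 + d^{2} - 8 d + d k$ ($Q{\left(k,d \right)} = \left(15 + d^{2} - 8 d\right) + d k = 15 + d^{2} - 8 d + d k$)
$S{\left(Y,x \right)} = - 2 x - 2 x \left(195 - 10 Y\right)$ ($S{\left(Y,x \right)} = - 2 \left(\left(15 + \left(-10\right)^{2} - -80 - 10 Y\right) x + x\right) = - 2 \left(\left(15 + 100 + 80 - 10 Y\right) x + x\right) = - 2 \left(\left(195 - 10 Y\right) x + x\right) = - 2 \left(x \left(195 - 10 Y\right) + x\right) = - 2 \left(x + x \left(195 - 10 Y\right)\right) = - 2 x - 2 x \left(195 - 10 Y\right)$)
$\frac{S{\left(\left(769 + 92\right) - 821,-2427 \right)}}{1464567} = \frac{4 \left(-2427\right) \left(-98 + 5 \left(\left(769 + 92\right) - 821\right)\right)}{1464567} = 4 \left(-2427\right) \left(-98 + 5 \left(861 - 821\right)\right) \frac{1}{1464567} = 4 \left(-2427\right) \left(-98 + 5 \cdot 40\right) \frac{1}{1464567} = 4 \left(-2427\right) \left(-98 + 200\right) \frac{1}{1464567} = 4 \left(-2427\right) 102 \cdot \frac{1}{1464567} = \left(-990216\right) \frac{1}{1464567} = - \frac{19416}{28717}$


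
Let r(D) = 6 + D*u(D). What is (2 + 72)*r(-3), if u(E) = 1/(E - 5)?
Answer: 1887/4 ≈ 471.75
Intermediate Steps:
u(E) = 1/(-5 + E)
r(D) = 6 + D/(-5 + D)
(2 + 72)*r(-3) = (2 + 72)*((-30 + 7*(-3))/(-5 - 3)) = 74*((-30 - 21)/(-8)) = 74*(-⅛*(-51)) = 74*(51/8) = 1887/4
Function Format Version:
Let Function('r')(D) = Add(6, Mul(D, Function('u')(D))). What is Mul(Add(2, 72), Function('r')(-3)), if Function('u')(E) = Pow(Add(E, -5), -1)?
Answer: Rational(1887, 4) ≈ 471.75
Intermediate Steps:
Function('u')(E) = Pow(Add(-5, E), -1)
Function('r')(D) = Add(6, Mul(D, Pow(Add(-5, D), -1)))
Mul(Add(2, 72), Function('r')(-3)) = Mul(Add(2, 72), Mul(Pow(Add(-5, -3), -1), Add(-30, Mul(7, -3)))) = Mul(74, Mul(Pow(-8, -1), Add(-30, -21))) = Mul(74, Mul(Rational(-1, 8), -51)) = Mul(74, Rational(51, 8)) = Rational(1887, 4)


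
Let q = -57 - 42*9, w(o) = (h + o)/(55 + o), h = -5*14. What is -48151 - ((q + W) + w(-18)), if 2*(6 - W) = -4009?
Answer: -3679585/74 ≈ -49724.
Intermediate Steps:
h = -70
W = 4021/2 (W = 6 - 1/2*(-4009) = 6 + 4009/2 = 4021/2 ≈ 2010.5)
w(o) = (-70 + o)/(55 + o)
q = -435 (q = -57 - 378 = -435)
-48151 - ((q + W) + w(-18)) = -48151 - ((-435 + 4021/2) + (-70 - 18)/(55 - 18)) = -48151 - (3151/2 - 88/37) = -48151 - 1*116411/74 = -48151 - 116411/74 = -3679585/74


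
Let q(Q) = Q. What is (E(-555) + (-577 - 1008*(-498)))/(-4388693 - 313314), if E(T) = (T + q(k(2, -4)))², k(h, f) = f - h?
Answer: -816128/4702007 ≈ -0.17357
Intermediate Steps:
E(T) = (-6 + T)² (E(T) = (T + (-4 - 1*2))² = (T + (-4 - 2))² = (T - 6)² = (-6 + T)²)
(E(-555) + (-577 - 1008*(-498)))/(-4388693 - 313314) = ((-6 - 555)² + (-577 - 1008*(-498)))/(-4388693 - 313314) = ((-561)² + (-577 + 501984))/(-4702007) = (314721 + 501407)*(-1/4702007) = 816128*(-1/4702007) = -816128/4702007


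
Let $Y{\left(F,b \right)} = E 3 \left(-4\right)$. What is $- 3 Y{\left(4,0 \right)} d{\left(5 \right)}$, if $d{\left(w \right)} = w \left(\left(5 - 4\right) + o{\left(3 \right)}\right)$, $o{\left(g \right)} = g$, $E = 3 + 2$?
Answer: $3600$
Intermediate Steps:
$E = 5$
$Y{\left(F,b \right)} = -60$ ($Y{\left(F,b \right)} = 5 \cdot 3 \left(-4\right) = 15 \left(-4\right) = -60$)
$d{\left(w \right)} = 4 w$ ($d{\left(w \right)} = w \left(\left(5 - 4\right) + 3\right) = w \left(1 + 3\right) = w 4 = 4 w$)
$- 3 Y{\left(4,0 \right)} d{\left(5 \right)} = \left(-3\right) \left(-60\right) 4 \cdot 5 = 180 \cdot 20 = 3600$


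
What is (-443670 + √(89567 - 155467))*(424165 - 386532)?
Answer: -16696633110 + 376330*I*√659 ≈ -1.6697e+10 + 9.6608e+6*I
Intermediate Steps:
(-443670 + √(89567 - 155467))*(424165 - 386532) = (-443670 + √(-65900))*37633 = (-443670 + 10*I*√659)*37633 = -16696633110 + 376330*I*√659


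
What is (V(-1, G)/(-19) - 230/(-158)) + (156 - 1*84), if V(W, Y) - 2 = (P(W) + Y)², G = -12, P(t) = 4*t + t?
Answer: 87268/1501 ≈ 58.140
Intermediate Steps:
P(t) = 5*t
V(W, Y) = 2 + (Y + 5*W)² (V(W, Y) = 2 + (5*W + Y)² = 2 + (Y + 5*W)²)
(V(-1, G)/(-19) - 230/(-158)) + (156 - 1*84) = ((2 + (-12 + 5*(-1))²)/(-19) - 230/(-158)) + (156 - 1*84) = ((2 + (-12 - 5)²)*(-1/19) - 230*(-1/158)) + (156 - 84) = ((2 + (-17)²)*(-1/19) + 115/79) + 72 = ((2 + 289)*(-1/19) + 115/79) + 72 = (291*(-1/19) + 115/79) + 72 = (-291/19 + 115/79) + 72 = -20804/1501 + 72 = 87268/1501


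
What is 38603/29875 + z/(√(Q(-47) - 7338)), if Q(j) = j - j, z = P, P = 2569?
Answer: 38603/29875 - 2569*I*√7338/7338 ≈ 1.2922 - 29.99*I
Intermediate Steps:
z = 2569
Q(j) = 0
38603/29875 + z/(√(Q(-47) - 7338)) = 38603/29875 + 2569/(√(0 - 7338)) = 38603*(1/29875) + 2569/(√(-7338)) = 38603/29875 + 2569/((I*√7338)) = 38603/29875 + 2569*(-I*√7338/7338) = 38603/29875 - 2569*I*√7338/7338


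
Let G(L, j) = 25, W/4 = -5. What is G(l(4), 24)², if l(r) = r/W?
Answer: 625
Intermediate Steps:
W = -20 (W = 4*(-5) = -20)
l(r) = -r/20 (l(r) = r/(-20) = r*(-1/20) = -r/20)
G(l(4), 24)² = 25² = 625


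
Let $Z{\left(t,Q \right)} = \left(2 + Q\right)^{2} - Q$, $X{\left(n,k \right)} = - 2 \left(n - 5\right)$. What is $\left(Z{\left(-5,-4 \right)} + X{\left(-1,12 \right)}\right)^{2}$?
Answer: $400$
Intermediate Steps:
$X{\left(n,k \right)} = 10 - 2 n$ ($X{\left(n,k \right)} = - 2 \left(-5 + n\right) = 10 - 2 n$)
$\left(Z{\left(-5,-4 \right)} + X{\left(-1,12 \right)}\right)^{2} = \left(\left(\left(2 - 4\right)^{2} - -4\right) + \left(10 - -2\right)\right)^{2} = \left(\left(\left(-2\right)^{2} + 4\right) + \left(10 + 2\right)\right)^{2} = \left(\left(4 + 4\right) + 12\right)^{2} = \left(8 + 12\right)^{2} = 20^{2} = 400$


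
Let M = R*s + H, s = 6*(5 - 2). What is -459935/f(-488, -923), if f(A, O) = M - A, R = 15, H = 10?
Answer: -459935/768 ≈ -598.87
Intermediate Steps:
s = 18 (s = 6*3 = 18)
M = 280 (M = 15*18 + 10 = 270 + 10 = 280)
f(A, O) = 280 - A
-459935/f(-488, -923) = -459935/(280 - 1*(-488)) = -459935/(280 + 488) = -459935/768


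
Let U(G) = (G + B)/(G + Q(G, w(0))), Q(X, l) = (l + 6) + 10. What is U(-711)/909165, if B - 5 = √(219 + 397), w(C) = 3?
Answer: 353/314571090 - √154/314571090 ≈ 1.0827e-6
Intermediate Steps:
Q(X, l) = 16 + l (Q(X, l) = (6 + l) + 10 = 16 + l)
B = 5 + 2*√154 (B = 5 + √(219 + 397) = 5 + √616 = 5 + 2*√154 ≈ 29.819)
U(G) = (5 + G + 2*√154)/(19 + G) (U(G) = (G + (5 + 2*√154))/(G + (16 + 3)) = (5 + G + 2*√154)/(G + 19) = (5 + G + 2*√154)/(19 + G))
U(-711)/909165 = ((5 - 711 + 2*√154)/(19 - 711))/909165 = ((-706 + 2*√154)/(-692))*(1/909165) = -(-706 + 2*√154)/692*(1/909165) = (353/346 - √154/346)*(1/909165) = 353/314571090 - √154/314571090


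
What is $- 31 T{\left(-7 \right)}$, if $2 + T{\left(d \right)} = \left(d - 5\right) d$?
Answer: $-2542$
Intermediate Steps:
$T{\left(d \right)} = -2 + d \left(-5 + d\right)$ ($T{\left(d \right)} = -2 + \left(d - 5\right) d = -2 + \left(-5 + d\right) d = -2 + d \left(-5 + d\right)$)
$- 31 T{\left(-7 \right)} = - 31 \left(-2 + \left(-7\right)^{2} - -35\right) = - 31 \left(-2 + 49 + 35\right) = \left(-31\right) 82 = -2542$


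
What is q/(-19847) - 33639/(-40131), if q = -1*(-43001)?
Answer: -352679966/265493319 ≈ -1.3284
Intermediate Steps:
q = 43001
q/(-19847) - 33639/(-40131) = 43001/(-19847) - 33639/(-40131) = 43001*(-1/19847) - 33639*(-1/40131) = -43001/19847 + 11213/13377 = -352679966/265493319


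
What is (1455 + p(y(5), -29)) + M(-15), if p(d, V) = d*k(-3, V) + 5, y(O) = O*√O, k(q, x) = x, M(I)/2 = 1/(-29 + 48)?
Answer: 27742/19 - 145*√5 ≈ 1135.9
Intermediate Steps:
M(I) = 2/19 (M(I) = 2/(-29 + 48) = 2/19)
y(O) = O^(3/2)
p(d, V) = 5 + V*d (p(d, V) = d*V + 5 = V*d + 5 = 5 + V*d)
(1455 + p(y(5), -29)) + M(-15) = (1455 + (5 - 145*√5)) + 2/19 = (1460 - 145*√5) + 2/19 = 27742/19 - 145*√5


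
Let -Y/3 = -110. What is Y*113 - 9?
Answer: 37281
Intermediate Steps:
Y = 330 (Y = -3*(-110) = 330)
Y*113 - 9 = 330*113 - 9 = 37290 - 9 = 37281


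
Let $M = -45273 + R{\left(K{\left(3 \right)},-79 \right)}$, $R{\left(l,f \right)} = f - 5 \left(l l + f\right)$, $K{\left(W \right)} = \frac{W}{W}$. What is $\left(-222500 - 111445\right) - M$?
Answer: $-288983$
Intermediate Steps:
$K{\left(W \right)} = 1$
$R{\left(l,f \right)} = - 5 l^{2} - 4 f$ ($R{\left(l,f \right)} = f - 5 \left(l^{2} + f\right) = f - 5 \left(f + l^{2}\right) = f - \left(5 f + 5 l^{2}\right) = - 5 l^{2} - 4 f$)
$M = -44962$ ($M = -45273 - \left(-316 + 5 \cdot 1^{2}\right) = -45273 + \left(\left(-5\right) 1 + 316\right) = -45273 + \left(-5 + 316\right) = -45273 + 311 = -44962$)
$\left(-222500 - 111445\right) - M = \left(-222500 - 111445\right) - -44962 = -333945 + 44962 = -288983$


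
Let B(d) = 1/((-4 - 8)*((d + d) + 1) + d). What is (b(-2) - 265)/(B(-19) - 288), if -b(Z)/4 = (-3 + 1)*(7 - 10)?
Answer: 122825/122399 ≈ 1.0035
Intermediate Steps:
b(Z) = -24 (b(Z) = -4*(-3 + 1)*(7 - 10) = -(-8)*(-3) = -4*6 = -24)
B(d) = 1/(-12 - 23*d) (B(d) = 1/(-12*(2*d + 1) + d) = 1/(-12*(1 + 2*d) + d) = 1/((-12 - 24*d) + d) = 1/(-12 - 23*d))
(b(-2) - 265)/(B(-19) - 288) = (-24 - 265)/(-1/(12 + 23*(-19)) - 288) = -289/(-1/(12 - 437) - 288) = -289/(-1/(-425) - 288) = -289/(-1*(-1/425) - 288) = -289/(1/425 - 288) = -289/(-122399/425) = -289*(-425/122399) = 122825/122399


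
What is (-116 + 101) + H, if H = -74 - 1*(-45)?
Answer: -44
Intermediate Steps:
H = -29 (H = -74 + 45 = -29)
(-116 + 101) + H = (-116 + 101) - 29 = -15 - 29 = -44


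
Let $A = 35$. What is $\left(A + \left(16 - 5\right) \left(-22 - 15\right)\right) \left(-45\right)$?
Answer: $16740$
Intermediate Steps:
$\left(A + \left(16 - 5\right) \left(-22 - 15\right)\right) \left(-45\right) = \left(35 + \left(16 - 5\right) \left(-22 - 15\right)\right) \left(-45\right) = \left(35 + 11 \left(-37\right)\right) \left(-45\right) = \left(35 - 407\right) \left(-45\right) = \left(-372\right) \left(-45\right) = 16740$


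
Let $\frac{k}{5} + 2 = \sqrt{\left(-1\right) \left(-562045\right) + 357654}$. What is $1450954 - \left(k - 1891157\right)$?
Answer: $3342121 - 5 \sqrt{919699} \approx 3.3373 \cdot 10^{6}$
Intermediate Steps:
$k = -10 + 5 \sqrt{919699}$ ($k = -10 + 5 \sqrt{\left(-1\right) \left(-562045\right) + 357654} = -10 + 5 \sqrt{562045 + 357654} = -10 + 5 \sqrt{919699} \approx 4785.0$)
$1450954 - \left(k - 1891157\right) = 1450954 - \left(\left(-10 + 5 \sqrt{919699}\right) - 1891157\right) = 1450954 - \left(-1891167 + 5 \sqrt{919699}\right) = 1450954 + \left(1891167 - 5 \sqrt{919699}\right) = 3342121 - 5 \sqrt{919699}$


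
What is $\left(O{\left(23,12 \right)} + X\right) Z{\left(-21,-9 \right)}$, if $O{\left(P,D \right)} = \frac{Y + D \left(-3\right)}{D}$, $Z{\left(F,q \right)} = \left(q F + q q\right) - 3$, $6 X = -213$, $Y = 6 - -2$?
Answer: $- \frac{20203}{2} \approx -10102.0$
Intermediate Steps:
$Y = 8$ ($Y = 6 + 2 = 8$)
$X = - \frac{71}{2}$ ($X = \frac{1}{6} \left(-213\right) = - \frac{71}{2} \approx -35.5$)
$Z{\left(F,q \right)} = -3 + q^{2} + F q$ ($Z{\left(F,q \right)} = \left(F q + q^{2}\right) - 3 = \left(q^{2} + F q\right) - 3 = -3 + q^{2} + F q$)
$O{\left(P,D \right)} = \frac{8 - 3 D}{D}$ ($O{\left(P,D \right)} = \frac{8 + D \left(-3\right)}{D} = \frac{8 - 3 D}{D}$)
$\left(O{\left(23,12 \right)} + X\right) Z{\left(-21,-9 \right)} = \left(\left(-3 + \frac{8}{12}\right) - \frac{71}{2}\right) \left(-3 + \left(-9\right)^{2} - -189\right) = \left(\left(-3 + 8 \cdot \frac{1}{12}\right) - \frac{71}{2}\right) \left(-3 + 81 + 189\right) = \left(\left(-3 + \frac{2}{3}\right) - \frac{71}{2}\right) 267 = \left(- \frac{7}{3} - \frac{71}{2}\right) 267 = \left(- \frac{227}{6}\right) 267 = - \frac{20203}{2}$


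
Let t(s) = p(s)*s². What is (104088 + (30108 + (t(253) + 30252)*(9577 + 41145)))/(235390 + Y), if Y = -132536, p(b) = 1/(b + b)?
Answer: 1540992473/102854 ≈ 14982.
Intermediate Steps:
p(b) = 1/(2*b)
t(s) = s/2 (t(s) = (1/(2*s))*s² = s/2)
(104088 + (30108 + (t(253) + 30252)*(9577 + 41145)))/(235390 + Y) = (104088 + (30108 + ((½)*253 + 30252)*(9577 + 41145)))/(235390 - 132536) = (104088 + (30108 + (253/2 + 30252)*50722))/102854 = (104088 + (30108 + (60757/2)*50722))*(1/102854) = (104088 + (30108 + 1540858277))*(1/102854) = (104088 + 1540888385)*(1/102854) = 1540992473*(1/102854) = 1540992473/102854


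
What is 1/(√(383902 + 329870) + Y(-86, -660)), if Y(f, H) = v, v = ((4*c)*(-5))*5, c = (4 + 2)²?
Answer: -100/340173 - √2203/680346 ≈ -0.00036296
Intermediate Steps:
c = 36 (c = 6² = 36)
v = -3600 (v = ((4*36)*(-5))*5 = (144*(-5))*5 = -720*5 = -3600)
Y(f, H) = -3600
1/(√(383902 + 329870) + Y(-86, -660)) = 1/(√(383902 + 329870) - 3600) = 1/(√713772 - 3600) = 1/(18*√2203 - 3600) = 1/(-3600 + 18*√2203)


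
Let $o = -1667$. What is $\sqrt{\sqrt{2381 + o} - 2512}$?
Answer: $\sqrt{-2512 + \sqrt{714}} \approx 49.853 i$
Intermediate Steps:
$\sqrt{\sqrt{2381 + o} - 2512} = \sqrt{\sqrt{2381 - 1667} - 2512} = \sqrt{\sqrt{714} - 2512} = \sqrt{-2512 + \sqrt{714}}$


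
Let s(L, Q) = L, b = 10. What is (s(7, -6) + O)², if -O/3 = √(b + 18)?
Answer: 301 - 84*√7 ≈ 78.757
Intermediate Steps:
O = -6*√7 (O = -3*√(10 + 18) = -6*√7 ≈ -15.875)
(s(7, -6) + O)² = (7 - 6*√7)²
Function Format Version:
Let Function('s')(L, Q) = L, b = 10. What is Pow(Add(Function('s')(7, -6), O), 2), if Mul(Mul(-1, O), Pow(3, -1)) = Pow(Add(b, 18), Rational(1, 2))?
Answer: Add(301, Mul(-84, Pow(7, Rational(1, 2)))) ≈ 78.757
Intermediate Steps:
O = Mul(-6, Pow(7, Rational(1, 2))) (O = Mul(-3, Pow(Add(10, 18), Rational(1, 2))) = Mul(-3, Pow(28, Rational(1, 2))) = Mul(-3, Mul(2, Pow(7, Rational(1, 2)))) = Mul(-6, Pow(7, Rational(1, 2))) ≈ -15.875)
Pow(Add(Function('s')(7, -6), O), 2) = Pow(Add(7, Mul(-6, Pow(7, Rational(1, 2)))), 2)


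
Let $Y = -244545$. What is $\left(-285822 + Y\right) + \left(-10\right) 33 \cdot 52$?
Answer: $-547527$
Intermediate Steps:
$\left(-285822 + Y\right) + \left(-10\right) 33 \cdot 52 = \left(-285822 - 244545\right) + \left(-10\right) 33 \cdot 52 = -530367 - 17160 = -547527$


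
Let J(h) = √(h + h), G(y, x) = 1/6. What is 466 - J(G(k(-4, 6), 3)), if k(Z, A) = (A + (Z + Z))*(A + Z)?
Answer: 466 - √3/3 ≈ 465.42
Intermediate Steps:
k(Z, A) = (A + Z)*(A + 2*Z) (k(Z, A) = (A + 2*Z)*(A + Z) = (A + Z)*(A + 2*Z))
G(y, x) = ⅙
J(h) = √2*√h (J(h) = √(2*h) = √2*√h)
466 - J(G(k(-4, 6), 3)) = 466 - √2*√(⅙) = 466 - √2*√6/6 = 466 - √3/3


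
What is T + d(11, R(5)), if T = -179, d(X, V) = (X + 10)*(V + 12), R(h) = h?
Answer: 178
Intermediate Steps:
d(X, V) = (10 + X)*(12 + V)
T + d(11, R(5)) = -179 + (120 + 10*5 + 12*11 + 5*11) = -179 + (120 + 50 + 132 + 55) = -179 + 357 = 178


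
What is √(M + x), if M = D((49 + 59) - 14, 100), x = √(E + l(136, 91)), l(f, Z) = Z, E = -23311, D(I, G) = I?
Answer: √(94 + 6*I*√645) ≈ 11.684 + 6.5208*I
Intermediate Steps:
x = 6*I*√645 (x = √(-23311 + 91) = √(-23220) = 6*I*√645 ≈ 152.38*I)
M = 94 (M = (49 + 59) - 14 = 108 - 14 = 94)
√(M + x) = √(94 + 6*I*√645)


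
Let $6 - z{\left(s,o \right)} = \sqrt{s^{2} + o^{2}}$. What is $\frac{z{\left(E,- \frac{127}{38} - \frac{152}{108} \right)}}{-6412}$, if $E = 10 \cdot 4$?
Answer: $- \frac{3}{3206} + \frac{\sqrt{1708027729}}{6578712} \approx 0.0053464$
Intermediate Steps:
$E = 40$
$z{\left(s,o \right)} = 6 - \sqrt{o^{2} + s^{2}}$ ($z{\left(s,o \right)} = 6 - \sqrt{s^{2} + o^{2}} = 6 - \sqrt{o^{2} + s^{2}}$)
$\frac{z{\left(E,- \frac{127}{38} - \frac{152}{108} \right)}}{-6412} = \frac{6 - \sqrt{\left(- \frac{127}{38} - \frac{152}{108}\right)^{2} + 40^{2}}}{-6412} = \left(6 - \sqrt{\left(\left(-127\right) \frac{1}{38} - \frac{38}{27}\right)^{2} + 1600}\right) \left(- \frac{1}{6412}\right) = \left(6 - \sqrt{\left(- \frac{127}{38} - \frac{38}{27}\right)^{2} + 1600}\right) \left(- \frac{1}{6412}\right) = \left(6 - \sqrt{\left(- \frac{4873}{1026}\right)^{2} + 1600}\right) \left(- \frac{1}{6412}\right) = \left(6 - \sqrt{\frac{23746129}{1052676} + 1600}\right) \left(- \frac{1}{6412}\right) = \left(6 - \sqrt{\frac{1708027729}{1052676}}\right) \left(- \frac{1}{6412}\right) = \left(6 - \frac{\sqrt{1708027729}}{1026}\right) \left(- \frac{1}{6412}\right) = - \frac{3}{3206} + \frac{\sqrt{1708027729}}{6578712}$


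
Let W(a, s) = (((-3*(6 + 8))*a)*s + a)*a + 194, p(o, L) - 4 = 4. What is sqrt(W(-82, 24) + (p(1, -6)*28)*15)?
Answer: 3*I*sqrt(751946) ≈ 2601.4*I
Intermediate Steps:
p(o, L) = 8 (p(o, L) = 4 + 4 = 8)
W(a, s) = 194 + a*(a - 42*a*s) (W(a, s) = (((-3*14)*a)*s + a)*a + 194 = ((-42*a)*s + a)*a + 194 = (-42*a*s + a)*a + 194 = (a - 42*a*s)*a + 194 = a*(a - 42*a*s) + 194 = 194 + a*(a - 42*a*s))
sqrt(W(-82, 24) + (p(1, -6)*28)*15) = sqrt((194 + (-82)**2 - 42*24*(-82)**2) + (8*28)*15) = sqrt((194 + 6724 - 42*24*6724) + 224*15) = sqrt((194 + 6724 - 6777792) + 3360) = sqrt(-6770874 + 3360) = sqrt(-6767514) = 3*I*sqrt(751946)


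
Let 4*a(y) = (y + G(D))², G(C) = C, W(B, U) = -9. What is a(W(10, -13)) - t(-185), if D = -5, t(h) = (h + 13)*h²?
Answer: 5886749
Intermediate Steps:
t(h) = h²*(13 + h) (t(h) = (13 + h)*h² = h²*(13 + h))
a(y) = (-5 + y)²/4 (a(y) = (y - 5)²/4 = (-5 + y)²/4)
a(W(10, -13)) - t(-185) = (-5 - 9)²/4 - (-185)²*(13 - 185) = (¼)*(-14)² - 34225*(-172) = (¼)*196 - 1*(-5886700) = 49 + 5886700 = 5886749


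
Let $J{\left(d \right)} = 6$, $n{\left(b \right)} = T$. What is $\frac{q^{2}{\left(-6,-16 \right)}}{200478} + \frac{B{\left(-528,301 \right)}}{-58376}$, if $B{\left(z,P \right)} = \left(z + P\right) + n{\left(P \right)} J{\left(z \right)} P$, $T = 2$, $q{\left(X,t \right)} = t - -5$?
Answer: $- \frac{335777267}{5851551864} \approx -0.057383$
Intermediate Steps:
$q{\left(X,t \right)} = 5 + t$ ($q{\left(X,t \right)} = t + 5 = 5 + t$)
$n{\left(b \right)} = 2$
$B{\left(z,P \right)} = z + 13 P$ ($B{\left(z,P \right)} = \left(z + P\right) + 2 \cdot 6 P = \left(P + z\right) + 12 P = z + 13 P$)
$\frac{q^{2}{\left(-6,-16 \right)}}{200478} + \frac{B{\left(-528,301 \right)}}{-58376} = \frac{\left(5 - 16\right)^{2}}{200478} + \frac{-528 + 13 \cdot 301}{-58376} = \left(-11\right)^{2} \cdot \frac{1}{200478} + \left(-528 + 3913\right) \left(- \frac{1}{58376}\right) = 121 \cdot \frac{1}{200478} + 3385 \left(- \frac{1}{58376}\right) = \frac{121}{200478} - \frac{3385}{58376} = - \frac{335777267}{5851551864}$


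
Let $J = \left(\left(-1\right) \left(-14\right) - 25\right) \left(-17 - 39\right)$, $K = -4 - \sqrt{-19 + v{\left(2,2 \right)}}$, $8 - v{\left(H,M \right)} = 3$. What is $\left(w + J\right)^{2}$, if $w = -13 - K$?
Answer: $\left(607 + i \sqrt{14}\right)^{2} \approx 3.6844 \cdot 10^{5} + 4542.0 i$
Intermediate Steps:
$v{\left(H,M \right)} = 5$ ($v{\left(H,M \right)} = 8 - 3 = 5$)
$K = -4 - i \sqrt{14}$ ($K = -4 - \sqrt{-19 + 5} = -4 - \sqrt{-14} = -4 - i \sqrt{14} \approx -4.0 - 3.7417 i$)
$J = 616$ ($J = \left(14 - 25\right) \left(-56\right) = \left(-11\right) \left(-56\right) = 616$)
$w = -9 + i \sqrt{14}$ ($w = -13 - \left(-4 - i \sqrt{14}\right) = -13 + \left(4 + i \sqrt{14}\right) = -9 + i \sqrt{14} \approx -9.0 + 3.7417 i$)
$\left(w + J\right)^{2} = \left(\left(-9 + i \sqrt{14}\right) + 616\right)^{2} = \left(607 + i \sqrt{14}\right)^{2}$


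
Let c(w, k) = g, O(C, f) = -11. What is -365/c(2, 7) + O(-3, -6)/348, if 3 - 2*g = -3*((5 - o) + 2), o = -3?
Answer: -28267/1276 ≈ -22.153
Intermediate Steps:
g = 33/2 (g = 3/2 - (-3)*((5 - 1*(-3)) + 2)/2 = 3/2 - (-3)*((5 + 3) + 2)/2 = 3/2 - (-3)*(8 + 2)/2 = 3/2 - (-3)*10/2 = 3/2 - ½*(-30) = 3/2 + 15 = 33/2 ≈ 16.500)
c(w, k) = 33/2
-365/c(2, 7) + O(-3, -6)/348 = -365/33/2 - 11/348 = -365*2/33 - 11*1/348 = -730/33 - 11/348 = -28267/1276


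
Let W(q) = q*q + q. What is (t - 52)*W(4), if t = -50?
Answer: -2040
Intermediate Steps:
W(q) = q + q² (W(q) = q² + q = q + q²)
(t - 52)*W(4) = (-50 - 52)*(4*(1 + 4)) = -408*5 = -102*20 = -2040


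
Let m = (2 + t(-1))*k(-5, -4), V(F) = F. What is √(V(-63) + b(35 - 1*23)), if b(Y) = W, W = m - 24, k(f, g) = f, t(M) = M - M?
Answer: I*√97 ≈ 9.8489*I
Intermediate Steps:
t(M) = 0
m = -10 (m = (2 + 0)*(-5) = 2*(-5) = -10)
W = -34 (W = -10 - 24 = -34)
b(Y) = -34
√(V(-63) + b(35 - 1*23)) = √(-63 - 34) = √(-97) = I*√97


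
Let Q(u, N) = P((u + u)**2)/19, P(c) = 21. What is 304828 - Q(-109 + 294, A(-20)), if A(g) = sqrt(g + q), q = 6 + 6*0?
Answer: 5791711/19 ≈ 3.0483e+5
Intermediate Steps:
q = 6 (q = 6 + 0 = 6)
A(g) = sqrt(6 + g) (A(g) = sqrt(g + 6) = sqrt(6 + g))
Q(u, N) = 21/19
304828 - Q(-109 + 294, A(-20)) = 304828 - 1*21/19 = 304828 - 21/19 = 5791711/19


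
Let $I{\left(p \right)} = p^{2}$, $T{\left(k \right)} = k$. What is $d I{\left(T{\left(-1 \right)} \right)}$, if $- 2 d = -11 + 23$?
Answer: $-6$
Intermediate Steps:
$d = -6$ ($d = - \frac{-11 + 23}{2} = \left(- \frac{1}{2}\right) 12 = -6$)
$d I{\left(T{\left(-1 \right)} \right)} = - 6 \left(-1\right)^{2} = \left(-6\right) 1 = -6$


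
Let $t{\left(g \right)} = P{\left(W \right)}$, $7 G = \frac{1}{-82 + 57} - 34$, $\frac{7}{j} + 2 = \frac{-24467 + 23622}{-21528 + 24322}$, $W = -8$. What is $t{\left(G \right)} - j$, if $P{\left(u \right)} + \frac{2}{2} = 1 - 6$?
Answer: $- \frac{2720}{919} \approx -2.9597$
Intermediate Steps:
$j = - \frac{2794}{919}$ ($j = \frac{7}{-2 + \frac{-24467 + 23622}{-21528 + 24322}} = \frac{7}{-2 - \frac{845}{2794}} = \frac{7}{- \frac{6433}{2794}} = 7 \left(- \frac{2794}{6433}\right) = - \frac{2794}{919} \approx -3.0403$)
$G = - \frac{851}{175}$ ($G = \frac{\frac{1}{-82 + 57} - 34}{7} = \frac{\frac{1}{-25} - 34}{7} = \frac{- \frac{1}{25} - 34}{7} = \frac{1}{7} \left(- \frac{851}{25}\right) = - \frac{851}{175} \approx -4.8629$)
$P{\left(u \right)} = -6$ ($P{\left(u \right)} = -1 + \left(1 - 6\right) = -1 - 5 = -6$)
$t{\left(g \right)} = -6$
$t{\left(G \right)} - j = -6 - - \frac{2794}{919} = -6 + \frac{2794}{919} = - \frac{2720}{919}$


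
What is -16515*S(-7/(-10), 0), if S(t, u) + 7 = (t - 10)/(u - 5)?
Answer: 848871/10 ≈ 84887.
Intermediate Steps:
S(t, u) = -7 + (-10 + t)/(-5 + u) (S(t, u) = -7 + (t - 10)/(u - 5) = -7 + (-10 + t)/(-5 + u))
-16515*S(-7/(-10), 0) = -16515*(25 - 7/(-10) - 7*0)/(-5 + 0) = -16515*(25 - 7*(-⅒) + 0)/(-5) = -(-3303)*(25 + 7/10 + 0) = -(-3303)*257/10 = -16515*(-257/50) = 848871/10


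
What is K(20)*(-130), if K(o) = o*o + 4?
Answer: -52520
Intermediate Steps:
K(o) = 4 + o² (K(o) = o² + 4 = 4 + o²)
K(20)*(-130) = (4 + 20²)*(-130) = (4 + 400)*(-130) = 404*(-130) = -52520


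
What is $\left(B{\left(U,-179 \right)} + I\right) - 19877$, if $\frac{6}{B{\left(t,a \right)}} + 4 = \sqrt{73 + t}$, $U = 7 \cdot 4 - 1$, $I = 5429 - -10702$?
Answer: $-3745$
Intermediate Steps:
$I = 16131$ ($I = 5429 + 10702 = 16131$)
$U = 27$ ($U = 28 - 1 = 27$)
$B{\left(t,a \right)} = \frac{6}{-4 + \sqrt{73 + t}}$
$\left(B{\left(U,-179 \right)} + I\right) - 19877 = \left(\frac{6}{-4 + \sqrt{73 + 27}} + 16131\right) - 19877 = \left(\frac{6}{-4 + \sqrt{100}} + 16131\right) - 19877 = \left(\frac{6}{-4 + 10} + 16131\right) - 19877 = \left(\frac{6}{6} + 16131\right) - 19877 = \left(6 \cdot \frac{1}{6} + 16131\right) - 19877 = \left(1 + 16131\right) - 19877 = 16132 - 19877 = -3745$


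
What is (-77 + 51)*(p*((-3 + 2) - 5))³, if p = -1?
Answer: -5616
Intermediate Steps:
(-77 + 51)*(p*((-3 + 2) - 5))³ = (-77 + 51)*(-((-3 + 2) - 5))³ = -26*(-(-1 - 5)³) = -26*(-1*(-6))³ = -26*6³ = -26*216 = -5616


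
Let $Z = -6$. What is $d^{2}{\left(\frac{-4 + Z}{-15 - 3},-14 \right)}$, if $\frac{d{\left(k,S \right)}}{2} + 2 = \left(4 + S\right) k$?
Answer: $\frac{18496}{81} \approx 228.35$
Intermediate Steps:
$d{\left(k,S \right)} = -4 + 2 k \left(4 + S\right)$ ($d{\left(k,S \right)} = -4 + 2 \left(4 + S\right) k = -4 + 2 k \left(4 + S\right)$)
$d^{2}{\left(\frac{-4 + Z}{-15 - 3},-14 \right)} = \left(-4 + 8 \frac{-4 - 6}{-15 - 3} + 2 \left(-14\right) \frac{-4 - 6}{-15 - 3}\right)^{2} = \left(-4 + 8 \left(- \frac{10}{-18}\right) + 2 \left(-14\right) \left(- \frac{10}{-18}\right)\right)^{2} = \left(-4 + 8 \left(\left(-10\right) \left(- \frac{1}{18}\right)\right) + 2 \left(-14\right) \left(\left(-10\right) \left(- \frac{1}{18}\right)\right)\right)^{2} = \left(-4 + 8 \cdot \frac{5}{9} + 2 \left(-14\right) \frac{5}{9}\right)^{2} = \left(-4 + \frac{40}{9} - \frac{140}{9}\right)^{2} = \left(- \frac{136}{9}\right)^{2} = \frac{18496}{81}$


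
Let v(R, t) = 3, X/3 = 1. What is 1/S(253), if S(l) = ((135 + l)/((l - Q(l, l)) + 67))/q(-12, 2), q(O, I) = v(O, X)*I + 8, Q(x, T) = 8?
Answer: 1092/97 ≈ 11.258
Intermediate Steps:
X = 3 (X = 3*1 = 3)
q(O, I) = 8 + 3*I (q(O, I) = 3*I + 8 = 8 + 3*I)
S(l) = (135 + l)/(14*(59 + l)) (S(l) = ((135 + l)/((l - 1*8) + 67))/(8 + 3*2) = ((135 + l)/((l - 8) + 67))/(8 + 6) = ((135 + l)/((-8 + l) + 67))/14 = ((135 + l)/(59 + l))*(1/14) = (135 + l)/(14*(59 + l)))
1/S(253) = 1/((135 + 253)/(14*(59 + 253))) = 1/((1/14)*388/312) = 1/((1/14)*(1/312)*388) = 1/(97/1092) = 1092/97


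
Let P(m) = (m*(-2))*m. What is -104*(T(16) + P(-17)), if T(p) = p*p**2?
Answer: -365872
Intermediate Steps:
P(m) = -2*m**2 (P(m) = (-2*m)*m = -2*m**2)
T(p) = p**3
-104*(T(16) + P(-17)) = -104*(16**3 - 2*(-17)**2) = -104*(4096 - 2*289) = -104*(4096 - 578) = -104*3518 = -365872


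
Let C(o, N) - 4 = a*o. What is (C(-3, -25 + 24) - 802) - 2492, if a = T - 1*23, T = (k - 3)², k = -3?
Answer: -3329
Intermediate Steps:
T = 36 (T = (-3 - 3)² = (-6)² = 36)
a = 13 (a = 36 - 1*23 = 36 - 23 = 13)
C(o, N) = 4 + 13*o
(C(-3, -25 + 24) - 802) - 2492 = ((4 + 13*(-3)) - 802) - 2492 = ((4 - 39) - 802) - 2492 = (-35 - 802) - 2492 = -837 - 2492 = -3329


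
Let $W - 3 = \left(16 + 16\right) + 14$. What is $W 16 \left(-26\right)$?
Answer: $-20384$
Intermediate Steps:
$W = 49$ ($W = 3 + \left(\left(16 + 16\right) + 14\right) = 3 + \left(32 + 14\right) = 3 + 46 = 49$)
$W 16 \left(-26\right) = 49 \cdot 16 \left(-26\right) = 784 \left(-26\right) = -20384$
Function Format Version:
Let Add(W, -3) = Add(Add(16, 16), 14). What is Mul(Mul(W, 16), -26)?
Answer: -20384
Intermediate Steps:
W = 49 (W = Add(3, Add(Add(16, 16), 14)) = Add(3, Add(32, 14)) = Add(3, 46) = 49)
Mul(Mul(W, 16), -26) = Mul(Mul(49, 16), -26) = Mul(784, -26) = -20384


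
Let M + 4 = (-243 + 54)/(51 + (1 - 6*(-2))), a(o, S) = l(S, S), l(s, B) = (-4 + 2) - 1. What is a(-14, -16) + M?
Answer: -637/64 ≈ -9.9531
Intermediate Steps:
l(s, B) = -3 (l(s, B) = -2 - 1 = -3)
a(o, S) = -3
M = -445/64 (M = -4 + (-243 + 54)/(51 + (1 - 6*(-2))) = -4 - 189/(51 + (1 + 12)) = -4 - 189/(51 + 13) = -4 - 189/64 = -445/64 ≈ -6.9531)
a(-14, -16) + M = -3 - 445/64 = -637/64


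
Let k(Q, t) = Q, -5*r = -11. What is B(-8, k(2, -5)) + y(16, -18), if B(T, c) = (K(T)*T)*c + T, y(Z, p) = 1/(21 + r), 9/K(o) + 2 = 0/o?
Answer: 7429/116 ≈ 64.043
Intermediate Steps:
r = 11/5 (r = -⅕*(-11) = 11/5 ≈ 2.2000)
K(o) = -9/2 (K(o) = 9/(-2 + 0/o) = 9/(-2 + 0) = 9/(-2) = 9*(-½) = -9/2)
y(Z, p) = 5/116 (y(Z, p) = 1/(21 + 11/5) = 1/(116/5) = 5/116)
B(T, c) = T - 9*T*c/2 (B(T, c) = (-9*T/2)*c + T = -9*T*c/2 + T = T - 9*T*c/2)
B(-8, k(2, -5)) + y(16, -18) = (½)*(-8)*(2 - 9*2) + 5/116 = (½)*(-8)*(2 - 18) + 5/116 = (½)*(-8)*(-16) + 5/116 = 64 + 5/116 = 7429/116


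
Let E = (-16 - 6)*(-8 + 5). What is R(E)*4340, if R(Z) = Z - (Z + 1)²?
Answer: -19195820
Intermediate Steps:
E = 66 (E = -22*(-3) = 66)
R(Z) = Z - (1 + Z)²
R(E)*4340 = (66 - (1 + 66)²)*4340 = (66 - 1*67²)*4340 = (66 - 1*4489)*4340 = (66 - 4489)*4340 = -4423*4340 = -19195820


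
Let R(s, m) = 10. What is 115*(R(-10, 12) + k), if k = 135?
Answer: 16675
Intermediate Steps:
115*(R(-10, 12) + k) = 115*(10 + 135) = 115*145 = 16675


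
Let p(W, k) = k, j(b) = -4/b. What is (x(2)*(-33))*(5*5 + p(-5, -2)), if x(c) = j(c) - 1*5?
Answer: 5313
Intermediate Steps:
x(c) = -5 - 4/c (x(c) = -4/c - 1*5 = -4/c - 5 = -5 - 4/c)
(x(2)*(-33))*(5*5 + p(-5, -2)) = ((-5 - 4/2)*(-33))*(5*5 - 2) = ((-5 - 4*½)*(-33))*(25 - 2) = ((-5 - 2)*(-33))*23 = -7*(-33)*23 = 231*23 = 5313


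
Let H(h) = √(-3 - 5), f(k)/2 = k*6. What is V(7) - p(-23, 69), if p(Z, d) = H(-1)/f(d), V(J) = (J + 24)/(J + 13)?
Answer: 31/20 - I*√2/414 ≈ 1.55 - 0.003416*I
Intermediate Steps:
f(k) = 12*k (f(k) = 2*(k*6) = 2*(6*k) = 12*k)
H(h) = 2*I*√2 (H(h) = √(-8) = 2*I*√2)
V(J) = (24 + J)/(13 + J)
p(Z, d) = I*√2/(6*d) (p(Z, d) = (2*I*√2)/((12*d)) = (2*I*√2)*(1/(12*d)) = I*√2/(6*d))
V(7) - p(-23, 69) = (24 + 7)/(13 + 7) - I*√2/(6*69) = 31/20 - I*√2/(6*69) = (1/20)*31 - I*√2/414 = 31/20 - I*√2/414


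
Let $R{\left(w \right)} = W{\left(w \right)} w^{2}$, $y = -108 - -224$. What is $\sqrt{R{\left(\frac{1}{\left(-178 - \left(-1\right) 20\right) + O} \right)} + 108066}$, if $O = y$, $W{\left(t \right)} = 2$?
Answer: $\frac{\sqrt{190628426}}{42} \approx 328.73$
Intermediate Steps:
$y = 116$ ($y = -108 + 224 = 116$)
$O = 116$
$R{\left(w \right)} = 2 w^{2}$
$\sqrt{R{\left(\frac{1}{\left(-178 - \left(-1\right) 20\right) + O} \right)} + 108066} = \sqrt{2 \left(\frac{1}{\left(-178 - \left(-1\right) 20\right) + 116}\right)^{2} + 108066} = \sqrt{2 \left(\frac{1}{\left(-178 - -20\right) + 116}\right)^{2} + 108066} = \sqrt{2 \left(\frac{1}{\left(-178 + 20\right) + 116}\right)^{2} + 108066} = \sqrt{2 \left(\frac{1}{-158 + 116}\right)^{2} + 108066} = \sqrt{2 \left(\frac{1}{-42}\right)^{2} + 108066} = \sqrt{2 \left(- \frac{1}{42}\right)^{2} + 108066} = \sqrt{2 \cdot \frac{1}{1764} + 108066} = \sqrt{\frac{1}{882} + 108066} = \sqrt{\frac{95314213}{882}} = \frac{\sqrt{190628426}}{42}$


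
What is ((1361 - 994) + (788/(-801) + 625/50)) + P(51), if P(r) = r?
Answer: 688085/1602 ≈ 429.52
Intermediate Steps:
((1361 - 994) + (788/(-801) + 625/50)) + P(51) = ((1361 - 994) + (788/(-801) + 625/50)) + 51 = (367 + (788*(-1/801) + 625*(1/50))) + 51 = (367 + (-788/801 + 25/2)) + 51 = (367 + 18449/1602) + 51 = 606383/1602 + 51 = 688085/1602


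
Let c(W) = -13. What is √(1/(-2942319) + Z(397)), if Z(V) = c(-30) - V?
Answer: I*√3549468853024329/2942319 ≈ 20.248*I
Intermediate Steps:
Z(V) = -13 - V
√(1/(-2942319) + Z(397)) = √(1/(-2942319) + (-13 - 1*397)) = √(-1/2942319 + (-13 - 397)) = √(-1/2942319 - 410) = √(-1206350791/2942319) = I*√3549468853024329/2942319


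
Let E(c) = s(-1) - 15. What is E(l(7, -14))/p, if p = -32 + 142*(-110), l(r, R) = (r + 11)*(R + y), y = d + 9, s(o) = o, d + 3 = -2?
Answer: 4/3913 ≈ 0.0010222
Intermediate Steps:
d = -5 (d = -3 - 2 = -5)
y = 4 (y = -5 + 9 = 4)
l(r, R) = (4 + R)*(11 + r) (l(r, R) = (r + 11)*(R + 4) = (11 + r)*(4 + R) = (4 + R)*(11 + r))
E(c) = -16 (E(c) = -1 - 15 = -16)
p = -15652 (p = -32 - 15620 = -15652)
E(l(7, -14))/p = -16/(-15652) = -16*(-1/15652) = 4/3913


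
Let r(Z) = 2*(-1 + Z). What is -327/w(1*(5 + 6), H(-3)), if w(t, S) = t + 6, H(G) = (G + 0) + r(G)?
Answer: -327/17 ≈ -19.235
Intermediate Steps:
r(Z) = -2 + 2*Z
H(G) = -2 + 3*G (H(G) = (G + 0) + (-2 + 2*G) = G + (-2 + 2*G) = -2 + 3*G)
w(t, S) = 6 + t
-327/w(1*(5 + 6), H(-3)) = -327/(6 + 1*(5 + 6)) = -327/(6 + 1*11) = -327/(6 + 11) = -327/17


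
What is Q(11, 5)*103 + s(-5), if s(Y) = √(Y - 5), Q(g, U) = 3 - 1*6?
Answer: -309 + I*√10 ≈ -309.0 + 3.1623*I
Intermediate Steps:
Q(g, U) = -3 (Q(g, U) = 3 - 6 = -3)
s(Y) = √(-5 + Y)
Q(11, 5)*103 + s(-5) = -3*103 + √(-5 - 5) = -309 + √(-10) = -309 + I*√10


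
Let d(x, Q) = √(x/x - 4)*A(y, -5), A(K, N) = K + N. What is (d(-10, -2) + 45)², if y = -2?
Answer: 1878 - 630*I*√3 ≈ 1878.0 - 1091.2*I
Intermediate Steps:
d(x, Q) = -7*I*√3 (d(x, Q) = √(x/x - 4)*(-2 - 5) = √(1 - 4)*(-7) = √(-3)*(-7) = (I*√3)*(-7) = -7*I*√3)
(d(-10, -2) + 45)² = (-7*I*√3 + 45)² = (45 - 7*I*√3)²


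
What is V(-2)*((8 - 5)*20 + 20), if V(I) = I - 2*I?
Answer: 160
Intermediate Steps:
V(I) = -I
V(-2)*((8 - 5)*20 + 20) = (-1*(-2))*((8 - 5)*20 + 20) = 2*(3*20 + 20) = 2*(60 + 20) = 2*80 = 160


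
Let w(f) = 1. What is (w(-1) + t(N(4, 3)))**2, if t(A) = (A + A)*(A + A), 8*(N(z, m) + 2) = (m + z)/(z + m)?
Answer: 58081/256 ≈ 226.88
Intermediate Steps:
N(z, m) = -15/8 (N(z, m) = -2 + ((m + z)/(z + m))/8 = -2 + ((m + z)/(m + z))/8 = -2 + (1/8)*1 = -2 + 1/8 = -15/8)
t(A) = 4*A**2 (t(A) = (2*A)*(2*A) = 4*A**2)
(w(-1) + t(N(4, 3)))**2 = (1 + 4*(-15/8)**2)**2 = (1 + 4*(225/64))**2 = (1 + 225/16)**2 = (241/16)**2 = 58081/256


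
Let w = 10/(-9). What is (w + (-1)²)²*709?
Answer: 709/81 ≈ 8.7531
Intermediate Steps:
w = -10/9 (w = 10*(-⅑) = -10/9 ≈ -1.1111)
(w + (-1)²)²*709 = (-10/9 + (-1)²)²*709 = (-10/9 + 1)²*709 = (-⅑)²*709 = (1/81)*709 = 709/81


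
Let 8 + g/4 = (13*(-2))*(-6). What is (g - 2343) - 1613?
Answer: -3364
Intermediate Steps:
g = 592 (g = -32 + 4*((13*(-2))*(-6)) = -32 + 4*(-26*(-6)) = -32 + 4*156 = -32 + 624 = 592)
(g - 2343) - 1613 = (592 - 2343) - 1613 = -1751 - 1613 = -3364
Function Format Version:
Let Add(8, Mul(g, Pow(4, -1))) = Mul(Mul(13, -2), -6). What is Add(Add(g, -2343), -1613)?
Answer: -3364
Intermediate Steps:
g = 592 (g = Add(-32, Mul(4, Mul(Mul(13, -2), -6))) = Add(-32, Mul(4, Mul(-26, -6))) = Add(-32, Mul(4, 156)) = Add(-32, 624) = 592)
Add(Add(g, -2343), -1613) = Add(Add(592, -2343), -1613) = Add(-1751, -1613) = -3364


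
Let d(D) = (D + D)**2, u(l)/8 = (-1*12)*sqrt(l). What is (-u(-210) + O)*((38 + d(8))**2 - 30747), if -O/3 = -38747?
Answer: 6473345049 + 5346144*I*sqrt(210) ≈ 6.4733e+9 + 7.7473e+7*I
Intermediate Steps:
O = 116241 (O = -3*(-38747) = 116241)
u(l) = -96*sqrt(l) (u(l) = 8*((-1*12)*sqrt(l)) = 8*(-12*sqrt(l)) = -96*sqrt(l))
d(D) = 4*D**2 (d(D) = (2*D)**2 = 4*D**2)
(-u(-210) + O)*((38 + d(8))**2 - 30747) = (-(-96)*sqrt(-210) + 116241)*((38 + 4*8**2)**2 - 30747) = (-(-96)*I*sqrt(210) + 116241)*((38 + 4*64)**2 - 30747) = (-(-96)*I*sqrt(210) + 116241)*((38 + 256)**2 - 30747) = (96*I*sqrt(210) + 116241)*(294**2 - 30747) = (116241 + 96*I*sqrt(210))*(86436 - 30747) = (116241 + 96*I*sqrt(210))*55689 = 6473345049 + 5346144*I*sqrt(210)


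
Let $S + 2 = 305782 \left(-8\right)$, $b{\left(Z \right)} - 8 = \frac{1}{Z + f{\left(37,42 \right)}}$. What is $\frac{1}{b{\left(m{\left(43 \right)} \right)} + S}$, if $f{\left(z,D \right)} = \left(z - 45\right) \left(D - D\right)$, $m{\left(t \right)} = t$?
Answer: $- \frac{43}{105188749} \approx -4.0879 \cdot 10^{-7}$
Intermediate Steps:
$f{\left(z,D \right)} = 0$ ($f{\left(z,D \right)} = \left(-45 + z\right) 0 = 0$)
$b{\left(Z \right)} = 8 + \frac{1}{Z}$ ($b{\left(Z \right)} = 8 + \frac{1}{Z + 0} = 8 + \frac{1}{Z}$)
$S = -2446258$ ($S = -2 + 305782 \left(-8\right) = -2 - 2446256 = -2446258$)
$\frac{1}{b{\left(m{\left(43 \right)} \right)} + S} = \frac{1}{\left(8 + \frac{1}{43}\right) - 2446258} = \frac{1}{\frac{345}{43} - 2446258} = \frac{1}{- \frac{105188749}{43}} = - \frac{43}{105188749}$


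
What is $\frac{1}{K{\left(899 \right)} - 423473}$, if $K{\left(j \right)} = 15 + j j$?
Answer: $\frac{1}{384743} \approx 2.5991 \cdot 10^{-6}$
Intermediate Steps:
$K{\left(j \right)} = 15 + j^{2}$
$\frac{1}{K{\left(899 \right)} - 423473} = \frac{1}{\left(15 + 899^{2}\right) - 423473} = \frac{1}{\left(15 + 808201\right) - 423473} = \frac{1}{808216 - 423473} = \frac{1}{384743}$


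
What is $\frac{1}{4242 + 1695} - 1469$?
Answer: $- \frac{8721452}{5937} \approx -1469.0$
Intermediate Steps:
$\frac{1}{4242 + 1695} - 1469 = \frac{1}{5937} - 1469 = - \frac{8721452}{5937}$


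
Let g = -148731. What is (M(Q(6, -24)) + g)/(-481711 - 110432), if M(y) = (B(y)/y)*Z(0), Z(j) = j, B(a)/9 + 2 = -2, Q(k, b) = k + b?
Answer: 49577/197381 ≈ 0.25117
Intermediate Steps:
Q(k, b) = b + k
B(a) = -36 (B(a) = -18 + 9*(-2) = -18 - 18 = -36)
M(y) = 0 (M(y) = -36/y*0 = 0)
(M(Q(6, -24)) + g)/(-481711 - 110432) = (0 - 148731)/(-481711 - 110432) = -148731/(-592143) = -148731*(-1/592143) = 49577/197381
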